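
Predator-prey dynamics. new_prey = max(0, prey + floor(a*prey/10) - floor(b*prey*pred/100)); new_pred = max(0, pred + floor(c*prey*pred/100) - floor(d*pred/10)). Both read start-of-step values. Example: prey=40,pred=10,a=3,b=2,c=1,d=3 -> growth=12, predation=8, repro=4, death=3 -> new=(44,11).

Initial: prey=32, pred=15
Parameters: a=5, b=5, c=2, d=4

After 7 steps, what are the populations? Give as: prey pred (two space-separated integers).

Answer: 8 5

Derivation:
Step 1: prey: 32+16-24=24; pred: 15+9-6=18
Step 2: prey: 24+12-21=15; pred: 18+8-7=19
Step 3: prey: 15+7-14=8; pred: 19+5-7=17
Step 4: prey: 8+4-6=6; pred: 17+2-6=13
Step 5: prey: 6+3-3=6; pred: 13+1-5=9
Step 6: prey: 6+3-2=7; pred: 9+1-3=7
Step 7: prey: 7+3-2=8; pred: 7+0-2=5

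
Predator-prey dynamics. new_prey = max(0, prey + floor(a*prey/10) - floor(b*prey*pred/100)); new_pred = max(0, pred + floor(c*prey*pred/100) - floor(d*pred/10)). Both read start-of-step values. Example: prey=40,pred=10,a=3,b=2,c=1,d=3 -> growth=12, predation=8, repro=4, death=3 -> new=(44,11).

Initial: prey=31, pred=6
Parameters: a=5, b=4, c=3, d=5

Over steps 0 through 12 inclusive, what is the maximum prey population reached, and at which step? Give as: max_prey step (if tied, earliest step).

Answer: 46 2

Derivation:
Step 1: prey: 31+15-7=39; pred: 6+5-3=8
Step 2: prey: 39+19-12=46; pred: 8+9-4=13
Step 3: prey: 46+23-23=46; pred: 13+17-6=24
Step 4: prey: 46+23-44=25; pred: 24+33-12=45
Step 5: prey: 25+12-45=0; pred: 45+33-22=56
Step 6: prey: 0+0-0=0; pred: 56+0-28=28
Step 7: prey: 0+0-0=0; pred: 28+0-14=14
Step 8: prey: 0+0-0=0; pred: 14+0-7=7
Step 9: prey: 0+0-0=0; pred: 7+0-3=4
Step 10: prey: 0+0-0=0; pred: 4+0-2=2
Step 11: prey: 0+0-0=0; pred: 2+0-1=1
Step 12: prey: 0+0-0=0; pred: 1+0-0=1
Max prey = 46 at step 2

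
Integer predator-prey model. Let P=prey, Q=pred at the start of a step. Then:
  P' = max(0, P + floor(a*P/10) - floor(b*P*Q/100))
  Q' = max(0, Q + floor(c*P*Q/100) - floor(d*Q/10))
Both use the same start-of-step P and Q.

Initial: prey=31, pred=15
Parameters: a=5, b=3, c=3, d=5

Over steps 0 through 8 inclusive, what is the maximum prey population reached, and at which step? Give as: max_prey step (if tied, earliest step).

Answer: 33 1

Derivation:
Step 1: prey: 31+15-13=33; pred: 15+13-7=21
Step 2: prey: 33+16-20=29; pred: 21+20-10=31
Step 3: prey: 29+14-26=17; pred: 31+26-15=42
Step 4: prey: 17+8-21=4; pred: 42+21-21=42
Step 5: prey: 4+2-5=1; pred: 42+5-21=26
Step 6: prey: 1+0-0=1; pred: 26+0-13=13
Step 7: prey: 1+0-0=1; pred: 13+0-6=7
Step 8: prey: 1+0-0=1; pred: 7+0-3=4
Max prey = 33 at step 1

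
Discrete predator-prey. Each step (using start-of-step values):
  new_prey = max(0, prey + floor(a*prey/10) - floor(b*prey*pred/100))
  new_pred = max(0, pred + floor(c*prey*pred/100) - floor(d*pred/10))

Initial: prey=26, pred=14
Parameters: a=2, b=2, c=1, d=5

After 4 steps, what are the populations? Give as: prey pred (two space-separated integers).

Step 1: prey: 26+5-7=24; pred: 14+3-7=10
Step 2: prey: 24+4-4=24; pred: 10+2-5=7
Step 3: prey: 24+4-3=25; pred: 7+1-3=5
Step 4: prey: 25+5-2=28; pred: 5+1-2=4

Answer: 28 4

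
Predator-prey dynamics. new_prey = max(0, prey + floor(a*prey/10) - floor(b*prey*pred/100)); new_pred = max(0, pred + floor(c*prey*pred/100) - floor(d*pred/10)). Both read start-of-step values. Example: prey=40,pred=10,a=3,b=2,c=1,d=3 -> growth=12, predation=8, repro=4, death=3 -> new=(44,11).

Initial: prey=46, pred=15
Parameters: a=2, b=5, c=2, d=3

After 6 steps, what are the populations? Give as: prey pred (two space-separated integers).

Step 1: prey: 46+9-34=21; pred: 15+13-4=24
Step 2: prey: 21+4-25=0; pred: 24+10-7=27
Step 3: prey: 0+0-0=0; pred: 27+0-8=19
Step 4: prey: 0+0-0=0; pred: 19+0-5=14
Step 5: prey: 0+0-0=0; pred: 14+0-4=10
Step 6: prey: 0+0-0=0; pred: 10+0-3=7

Answer: 0 7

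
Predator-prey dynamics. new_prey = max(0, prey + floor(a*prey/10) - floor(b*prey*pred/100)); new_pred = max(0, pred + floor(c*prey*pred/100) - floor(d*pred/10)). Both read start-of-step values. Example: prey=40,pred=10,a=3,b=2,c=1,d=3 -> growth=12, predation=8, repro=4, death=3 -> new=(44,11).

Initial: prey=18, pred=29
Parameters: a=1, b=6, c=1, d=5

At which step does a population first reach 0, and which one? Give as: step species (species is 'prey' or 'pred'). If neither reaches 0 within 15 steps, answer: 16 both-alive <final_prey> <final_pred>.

Step 1: prey: 18+1-31=0; pred: 29+5-14=20
First extinction: prey at step 1

Answer: 1 prey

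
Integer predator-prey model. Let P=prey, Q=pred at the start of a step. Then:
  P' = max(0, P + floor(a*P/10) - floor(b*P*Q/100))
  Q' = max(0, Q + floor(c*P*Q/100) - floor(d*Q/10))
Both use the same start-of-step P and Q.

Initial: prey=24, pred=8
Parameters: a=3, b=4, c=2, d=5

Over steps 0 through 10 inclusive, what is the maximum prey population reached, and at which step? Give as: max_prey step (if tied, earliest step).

Step 1: prey: 24+7-7=24; pred: 8+3-4=7
Step 2: prey: 24+7-6=25; pred: 7+3-3=7
Step 3: prey: 25+7-7=25; pred: 7+3-3=7
Step 4: prey: 25+7-7=25; pred: 7+3-3=7
Step 5: prey: 25+7-7=25; pred: 7+3-3=7
Step 6: prey: 25+7-7=25; pred: 7+3-3=7
Step 7: prey: 25+7-7=25; pred: 7+3-3=7
Step 8: prey: 25+7-7=25; pred: 7+3-3=7
Step 9: prey: 25+7-7=25; pred: 7+3-3=7
Step 10: prey: 25+7-7=25; pred: 7+3-3=7
Max prey = 25 at step 2

Answer: 25 2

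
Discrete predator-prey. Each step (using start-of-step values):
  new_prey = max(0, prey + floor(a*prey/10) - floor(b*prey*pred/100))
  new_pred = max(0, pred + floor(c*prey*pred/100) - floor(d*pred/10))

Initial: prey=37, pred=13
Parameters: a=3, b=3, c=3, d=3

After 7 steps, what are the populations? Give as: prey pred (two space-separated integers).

Answer: 0 15

Derivation:
Step 1: prey: 37+11-14=34; pred: 13+14-3=24
Step 2: prey: 34+10-24=20; pred: 24+24-7=41
Step 3: prey: 20+6-24=2; pred: 41+24-12=53
Step 4: prey: 2+0-3=0; pred: 53+3-15=41
Step 5: prey: 0+0-0=0; pred: 41+0-12=29
Step 6: prey: 0+0-0=0; pred: 29+0-8=21
Step 7: prey: 0+0-0=0; pred: 21+0-6=15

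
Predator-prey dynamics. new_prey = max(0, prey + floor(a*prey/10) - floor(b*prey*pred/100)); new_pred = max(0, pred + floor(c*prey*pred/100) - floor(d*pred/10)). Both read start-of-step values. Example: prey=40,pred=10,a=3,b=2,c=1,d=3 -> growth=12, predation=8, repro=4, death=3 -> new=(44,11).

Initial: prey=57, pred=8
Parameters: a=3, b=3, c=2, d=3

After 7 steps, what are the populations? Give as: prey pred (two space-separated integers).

Step 1: prey: 57+17-13=61; pred: 8+9-2=15
Step 2: prey: 61+18-27=52; pred: 15+18-4=29
Step 3: prey: 52+15-45=22; pred: 29+30-8=51
Step 4: prey: 22+6-33=0; pred: 51+22-15=58
Step 5: prey: 0+0-0=0; pred: 58+0-17=41
Step 6: prey: 0+0-0=0; pred: 41+0-12=29
Step 7: prey: 0+0-0=0; pred: 29+0-8=21

Answer: 0 21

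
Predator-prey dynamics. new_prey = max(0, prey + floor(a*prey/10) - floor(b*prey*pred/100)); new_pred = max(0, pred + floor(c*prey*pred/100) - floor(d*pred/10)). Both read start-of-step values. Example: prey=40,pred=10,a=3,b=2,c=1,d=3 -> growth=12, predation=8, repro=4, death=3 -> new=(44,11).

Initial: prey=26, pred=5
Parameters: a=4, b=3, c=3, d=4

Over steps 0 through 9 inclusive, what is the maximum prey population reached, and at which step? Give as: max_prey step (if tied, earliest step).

Answer: 46 3

Derivation:
Step 1: prey: 26+10-3=33; pred: 5+3-2=6
Step 2: prey: 33+13-5=41; pred: 6+5-2=9
Step 3: prey: 41+16-11=46; pred: 9+11-3=17
Step 4: prey: 46+18-23=41; pred: 17+23-6=34
Step 5: prey: 41+16-41=16; pred: 34+41-13=62
Step 6: prey: 16+6-29=0; pred: 62+29-24=67
Step 7: prey: 0+0-0=0; pred: 67+0-26=41
Step 8: prey: 0+0-0=0; pred: 41+0-16=25
Step 9: prey: 0+0-0=0; pred: 25+0-10=15
Max prey = 46 at step 3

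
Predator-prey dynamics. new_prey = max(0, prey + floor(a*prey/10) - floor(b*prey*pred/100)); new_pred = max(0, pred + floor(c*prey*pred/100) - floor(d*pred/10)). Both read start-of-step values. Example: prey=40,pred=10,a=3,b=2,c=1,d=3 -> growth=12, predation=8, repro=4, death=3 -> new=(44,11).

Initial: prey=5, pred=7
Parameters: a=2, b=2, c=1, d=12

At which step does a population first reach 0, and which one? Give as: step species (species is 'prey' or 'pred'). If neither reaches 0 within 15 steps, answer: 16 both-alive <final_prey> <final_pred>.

Answer: 1 pred

Derivation:
Step 1: prey: 5+1-0=6; pred: 7+0-8=0
First extinction: pred at step 1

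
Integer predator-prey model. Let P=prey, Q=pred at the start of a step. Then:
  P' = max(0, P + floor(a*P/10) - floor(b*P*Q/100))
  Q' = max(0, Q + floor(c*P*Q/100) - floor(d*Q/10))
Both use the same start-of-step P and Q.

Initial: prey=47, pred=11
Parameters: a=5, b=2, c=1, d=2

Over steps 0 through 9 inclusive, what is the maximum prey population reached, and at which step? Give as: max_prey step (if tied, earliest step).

Step 1: prey: 47+23-10=60; pred: 11+5-2=14
Step 2: prey: 60+30-16=74; pred: 14+8-2=20
Step 3: prey: 74+37-29=82; pred: 20+14-4=30
Step 4: prey: 82+41-49=74; pred: 30+24-6=48
Step 5: prey: 74+37-71=40; pred: 48+35-9=74
Step 6: prey: 40+20-59=1; pred: 74+29-14=89
Step 7: prey: 1+0-1=0; pred: 89+0-17=72
Step 8: prey: 0+0-0=0; pred: 72+0-14=58
Step 9: prey: 0+0-0=0; pred: 58+0-11=47
Max prey = 82 at step 3

Answer: 82 3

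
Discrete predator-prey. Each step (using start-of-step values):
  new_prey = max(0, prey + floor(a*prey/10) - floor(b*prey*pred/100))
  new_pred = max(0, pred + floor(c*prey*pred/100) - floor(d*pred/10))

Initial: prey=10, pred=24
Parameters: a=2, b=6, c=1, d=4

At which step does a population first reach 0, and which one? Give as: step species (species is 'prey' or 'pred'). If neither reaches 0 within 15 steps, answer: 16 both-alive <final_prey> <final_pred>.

Step 1: prey: 10+2-14=0; pred: 24+2-9=17
First extinction: prey at step 1

Answer: 1 prey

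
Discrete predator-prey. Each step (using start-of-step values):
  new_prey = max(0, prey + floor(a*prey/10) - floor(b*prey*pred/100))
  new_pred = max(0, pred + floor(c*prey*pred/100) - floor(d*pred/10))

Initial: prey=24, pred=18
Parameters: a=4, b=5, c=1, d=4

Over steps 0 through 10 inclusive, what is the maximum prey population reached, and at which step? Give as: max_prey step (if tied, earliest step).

Answer: 28 10

Derivation:
Step 1: prey: 24+9-21=12; pred: 18+4-7=15
Step 2: prey: 12+4-9=7; pred: 15+1-6=10
Step 3: prey: 7+2-3=6; pred: 10+0-4=6
Step 4: prey: 6+2-1=7; pred: 6+0-2=4
Step 5: prey: 7+2-1=8; pred: 4+0-1=3
Step 6: prey: 8+3-1=10; pred: 3+0-1=2
Step 7: prey: 10+4-1=13; pred: 2+0-0=2
Step 8: prey: 13+5-1=17; pred: 2+0-0=2
Step 9: prey: 17+6-1=22; pred: 2+0-0=2
Step 10: prey: 22+8-2=28; pred: 2+0-0=2
Max prey = 28 at step 10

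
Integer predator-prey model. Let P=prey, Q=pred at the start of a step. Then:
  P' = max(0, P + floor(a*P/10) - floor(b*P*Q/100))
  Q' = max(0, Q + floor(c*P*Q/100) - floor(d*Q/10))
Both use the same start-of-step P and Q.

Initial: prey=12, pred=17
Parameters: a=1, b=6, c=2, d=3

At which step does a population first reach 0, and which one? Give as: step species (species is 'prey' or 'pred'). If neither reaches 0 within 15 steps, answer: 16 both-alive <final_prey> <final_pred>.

Step 1: prey: 12+1-12=1; pred: 17+4-5=16
Step 2: prey: 1+0-0=1; pred: 16+0-4=12
Step 3: prey: 1+0-0=1; pred: 12+0-3=9
Step 4: prey: 1+0-0=1; pred: 9+0-2=7
Step 5: prey: 1+0-0=1; pred: 7+0-2=5
Step 6: prey: 1+0-0=1; pred: 5+0-1=4
Step 7: prey: 1+0-0=1; pred: 4+0-1=3
Step 8: prey: 1+0-0=1; pred: 3+0-0=3
Steps 9-15: state stable at prey=1, pred=3 (no change)
No extinction within 15 steps

Answer: 16 both-alive 1 3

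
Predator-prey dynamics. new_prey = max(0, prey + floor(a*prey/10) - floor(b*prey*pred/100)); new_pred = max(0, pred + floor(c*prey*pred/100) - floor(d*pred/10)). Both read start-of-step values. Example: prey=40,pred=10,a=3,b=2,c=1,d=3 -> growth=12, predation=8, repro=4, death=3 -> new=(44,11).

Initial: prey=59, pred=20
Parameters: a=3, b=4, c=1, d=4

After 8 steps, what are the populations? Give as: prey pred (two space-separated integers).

Answer: 7 2

Derivation:
Step 1: prey: 59+17-47=29; pred: 20+11-8=23
Step 2: prey: 29+8-26=11; pred: 23+6-9=20
Step 3: prey: 11+3-8=6; pred: 20+2-8=14
Step 4: prey: 6+1-3=4; pred: 14+0-5=9
Step 5: prey: 4+1-1=4; pred: 9+0-3=6
Step 6: prey: 4+1-0=5; pred: 6+0-2=4
Step 7: prey: 5+1-0=6; pred: 4+0-1=3
Step 8: prey: 6+1-0=7; pred: 3+0-1=2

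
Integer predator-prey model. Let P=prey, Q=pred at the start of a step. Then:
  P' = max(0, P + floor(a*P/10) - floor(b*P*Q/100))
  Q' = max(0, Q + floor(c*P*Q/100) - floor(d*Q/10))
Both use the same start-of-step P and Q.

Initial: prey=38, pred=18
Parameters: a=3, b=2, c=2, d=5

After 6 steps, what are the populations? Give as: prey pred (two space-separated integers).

Answer: 10 18

Derivation:
Step 1: prey: 38+11-13=36; pred: 18+13-9=22
Step 2: prey: 36+10-15=31; pred: 22+15-11=26
Step 3: prey: 31+9-16=24; pred: 26+16-13=29
Step 4: prey: 24+7-13=18; pred: 29+13-14=28
Step 5: prey: 18+5-10=13; pred: 28+10-14=24
Step 6: prey: 13+3-6=10; pred: 24+6-12=18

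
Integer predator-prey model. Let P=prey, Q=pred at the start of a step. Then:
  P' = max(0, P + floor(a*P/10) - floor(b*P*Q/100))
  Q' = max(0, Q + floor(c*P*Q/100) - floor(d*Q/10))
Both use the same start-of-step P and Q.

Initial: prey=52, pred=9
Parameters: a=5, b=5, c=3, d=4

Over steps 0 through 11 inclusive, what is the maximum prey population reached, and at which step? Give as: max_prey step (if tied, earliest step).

Answer: 55 1

Derivation:
Step 1: prey: 52+26-23=55; pred: 9+14-3=20
Step 2: prey: 55+27-55=27; pred: 20+33-8=45
Step 3: prey: 27+13-60=0; pred: 45+36-18=63
Step 4: prey: 0+0-0=0; pred: 63+0-25=38
Step 5: prey: 0+0-0=0; pred: 38+0-15=23
Step 6: prey: 0+0-0=0; pred: 23+0-9=14
Step 7: prey: 0+0-0=0; pred: 14+0-5=9
Step 8: prey: 0+0-0=0; pred: 9+0-3=6
Step 9: prey: 0+0-0=0; pred: 6+0-2=4
Step 10: prey: 0+0-0=0; pred: 4+0-1=3
Step 11: prey: 0+0-0=0; pred: 3+0-1=2
Max prey = 55 at step 1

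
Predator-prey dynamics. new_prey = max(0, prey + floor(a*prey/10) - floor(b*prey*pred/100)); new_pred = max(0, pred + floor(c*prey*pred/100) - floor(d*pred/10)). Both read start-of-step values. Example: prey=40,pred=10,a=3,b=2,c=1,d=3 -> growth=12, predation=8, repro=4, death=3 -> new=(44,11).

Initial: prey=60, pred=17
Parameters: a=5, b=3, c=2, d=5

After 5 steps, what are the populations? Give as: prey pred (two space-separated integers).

Answer: 0 17

Derivation:
Step 1: prey: 60+30-30=60; pred: 17+20-8=29
Step 2: prey: 60+30-52=38; pred: 29+34-14=49
Step 3: prey: 38+19-55=2; pred: 49+37-24=62
Step 4: prey: 2+1-3=0; pred: 62+2-31=33
Step 5: prey: 0+0-0=0; pred: 33+0-16=17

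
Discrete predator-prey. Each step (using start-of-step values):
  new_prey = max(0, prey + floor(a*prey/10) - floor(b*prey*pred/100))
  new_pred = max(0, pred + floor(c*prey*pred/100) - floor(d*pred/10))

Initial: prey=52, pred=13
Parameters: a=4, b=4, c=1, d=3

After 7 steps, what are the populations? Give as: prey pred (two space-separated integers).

Answer: 6 9

Derivation:
Step 1: prey: 52+20-27=45; pred: 13+6-3=16
Step 2: prey: 45+18-28=35; pred: 16+7-4=19
Step 3: prey: 35+14-26=23; pred: 19+6-5=20
Step 4: prey: 23+9-18=14; pred: 20+4-6=18
Step 5: prey: 14+5-10=9; pred: 18+2-5=15
Step 6: prey: 9+3-5=7; pred: 15+1-4=12
Step 7: prey: 7+2-3=6; pred: 12+0-3=9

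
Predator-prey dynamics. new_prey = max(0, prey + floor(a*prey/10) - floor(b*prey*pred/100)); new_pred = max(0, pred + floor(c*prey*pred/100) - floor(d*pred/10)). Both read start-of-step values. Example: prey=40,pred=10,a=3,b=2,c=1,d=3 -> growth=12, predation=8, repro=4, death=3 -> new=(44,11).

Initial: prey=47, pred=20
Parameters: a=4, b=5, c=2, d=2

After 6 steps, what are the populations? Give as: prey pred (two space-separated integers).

Step 1: prey: 47+18-47=18; pred: 20+18-4=34
Step 2: prey: 18+7-30=0; pred: 34+12-6=40
Step 3: prey: 0+0-0=0; pred: 40+0-8=32
Step 4: prey: 0+0-0=0; pred: 32+0-6=26
Step 5: prey: 0+0-0=0; pred: 26+0-5=21
Step 6: prey: 0+0-0=0; pred: 21+0-4=17

Answer: 0 17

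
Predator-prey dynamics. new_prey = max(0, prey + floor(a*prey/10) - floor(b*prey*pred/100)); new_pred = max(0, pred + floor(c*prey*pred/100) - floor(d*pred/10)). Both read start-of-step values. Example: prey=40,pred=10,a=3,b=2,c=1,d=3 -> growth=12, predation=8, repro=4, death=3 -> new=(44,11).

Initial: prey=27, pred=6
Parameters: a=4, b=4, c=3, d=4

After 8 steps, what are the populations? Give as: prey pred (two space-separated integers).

Answer: 0 9

Derivation:
Step 1: prey: 27+10-6=31; pred: 6+4-2=8
Step 2: prey: 31+12-9=34; pred: 8+7-3=12
Step 3: prey: 34+13-16=31; pred: 12+12-4=20
Step 4: prey: 31+12-24=19; pred: 20+18-8=30
Step 5: prey: 19+7-22=4; pred: 30+17-12=35
Step 6: prey: 4+1-5=0; pred: 35+4-14=25
Step 7: prey: 0+0-0=0; pred: 25+0-10=15
Step 8: prey: 0+0-0=0; pred: 15+0-6=9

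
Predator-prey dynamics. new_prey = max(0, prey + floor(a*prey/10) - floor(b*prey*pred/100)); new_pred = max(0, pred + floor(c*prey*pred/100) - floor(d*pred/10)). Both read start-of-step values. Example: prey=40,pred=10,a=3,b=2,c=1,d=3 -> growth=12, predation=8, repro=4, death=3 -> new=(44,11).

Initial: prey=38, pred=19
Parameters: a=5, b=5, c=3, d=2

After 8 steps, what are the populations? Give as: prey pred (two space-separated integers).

Step 1: prey: 38+19-36=21; pred: 19+21-3=37
Step 2: prey: 21+10-38=0; pred: 37+23-7=53
Step 3: prey: 0+0-0=0; pred: 53+0-10=43
Step 4: prey: 0+0-0=0; pred: 43+0-8=35
Step 5: prey: 0+0-0=0; pred: 35+0-7=28
Step 6: prey: 0+0-0=0; pred: 28+0-5=23
Step 7: prey: 0+0-0=0; pred: 23+0-4=19
Step 8: prey: 0+0-0=0; pred: 19+0-3=16

Answer: 0 16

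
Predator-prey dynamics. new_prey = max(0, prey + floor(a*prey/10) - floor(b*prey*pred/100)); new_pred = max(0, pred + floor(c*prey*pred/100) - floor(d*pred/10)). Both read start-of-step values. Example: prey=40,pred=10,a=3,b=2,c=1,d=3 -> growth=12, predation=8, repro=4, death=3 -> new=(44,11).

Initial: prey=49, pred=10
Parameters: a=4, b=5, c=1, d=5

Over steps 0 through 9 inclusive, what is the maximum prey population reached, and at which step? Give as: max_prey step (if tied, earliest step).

Answer: 81 9

Derivation:
Step 1: prey: 49+19-24=44; pred: 10+4-5=9
Step 2: prey: 44+17-19=42; pred: 9+3-4=8
Step 3: prey: 42+16-16=42; pred: 8+3-4=7
Step 4: prey: 42+16-14=44; pred: 7+2-3=6
Step 5: prey: 44+17-13=48; pred: 6+2-3=5
Step 6: prey: 48+19-12=55; pred: 5+2-2=5
Step 7: prey: 55+22-13=64; pred: 5+2-2=5
Step 8: prey: 64+25-16=73; pred: 5+3-2=6
Step 9: prey: 73+29-21=81; pred: 6+4-3=7
Max prey = 81 at step 9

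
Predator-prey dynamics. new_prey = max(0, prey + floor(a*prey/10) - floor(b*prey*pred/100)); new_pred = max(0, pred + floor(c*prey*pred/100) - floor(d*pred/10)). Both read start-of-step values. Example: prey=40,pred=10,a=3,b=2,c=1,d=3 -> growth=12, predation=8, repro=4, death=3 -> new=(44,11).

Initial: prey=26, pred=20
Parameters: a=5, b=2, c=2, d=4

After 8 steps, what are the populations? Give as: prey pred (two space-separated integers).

Step 1: prey: 26+13-10=29; pred: 20+10-8=22
Step 2: prey: 29+14-12=31; pred: 22+12-8=26
Step 3: prey: 31+15-16=30; pred: 26+16-10=32
Step 4: prey: 30+15-19=26; pred: 32+19-12=39
Step 5: prey: 26+13-20=19; pred: 39+20-15=44
Step 6: prey: 19+9-16=12; pred: 44+16-17=43
Step 7: prey: 12+6-10=8; pred: 43+10-17=36
Step 8: prey: 8+4-5=7; pred: 36+5-14=27

Answer: 7 27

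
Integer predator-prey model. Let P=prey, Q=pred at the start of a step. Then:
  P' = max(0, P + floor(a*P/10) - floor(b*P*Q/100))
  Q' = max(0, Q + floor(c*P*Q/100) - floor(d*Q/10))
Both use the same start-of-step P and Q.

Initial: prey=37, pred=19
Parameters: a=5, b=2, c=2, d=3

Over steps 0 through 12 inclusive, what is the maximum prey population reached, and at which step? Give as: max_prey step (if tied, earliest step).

Answer: 41 1

Derivation:
Step 1: prey: 37+18-14=41; pred: 19+14-5=28
Step 2: prey: 41+20-22=39; pred: 28+22-8=42
Step 3: prey: 39+19-32=26; pred: 42+32-12=62
Step 4: prey: 26+13-32=7; pred: 62+32-18=76
Step 5: prey: 7+3-10=0; pred: 76+10-22=64
Step 6: prey: 0+0-0=0; pred: 64+0-19=45
Step 7: prey: 0+0-0=0; pred: 45+0-13=32
Step 8: prey: 0+0-0=0; pred: 32+0-9=23
Step 9: prey: 0+0-0=0; pred: 23+0-6=17
Step 10: prey: 0+0-0=0; pred: 17+0-5=12
Step 11: prey: 0+0-0=0; pred: 12+0-3=9
Step 12: prey: 0+0-0=0; pred: 9+0-2=7
Max prey = 41 at step 1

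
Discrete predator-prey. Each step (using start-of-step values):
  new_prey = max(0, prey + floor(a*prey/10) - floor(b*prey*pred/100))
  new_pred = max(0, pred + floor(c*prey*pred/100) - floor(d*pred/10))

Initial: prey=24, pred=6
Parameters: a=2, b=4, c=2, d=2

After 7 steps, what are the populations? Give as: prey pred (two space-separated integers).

Answer: 5 12

Derivation:
Step 1: prey: 24+4-5=23; pred: 6+2-1=7
Step 2: prey: 23+4-6=21; pred: 7+3-1=9
Step 3: prey: 21+4-7=18; pred: 9+3-1=11
Step 4: prey: 18+3-7=14; pred: 11+3-2=12
Step 5: prey: 14+2-6=10; pred: 12+3-2=13
Step 6: prey: 10+2-5=7; pred: 13+2-2=13
Step 7: prey: 7+1-3=5; pred: 13+1-2=12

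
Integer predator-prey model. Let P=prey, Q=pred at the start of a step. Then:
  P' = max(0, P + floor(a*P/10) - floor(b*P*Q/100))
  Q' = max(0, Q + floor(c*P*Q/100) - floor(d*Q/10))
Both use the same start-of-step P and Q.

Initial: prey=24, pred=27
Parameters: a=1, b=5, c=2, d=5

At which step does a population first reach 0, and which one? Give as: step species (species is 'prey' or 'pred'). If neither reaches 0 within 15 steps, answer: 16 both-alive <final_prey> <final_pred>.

Step 1: prey: 24+2-32=0; pred: 27+12-13=26
First extinction: prey at step 1

Answer: 1 prey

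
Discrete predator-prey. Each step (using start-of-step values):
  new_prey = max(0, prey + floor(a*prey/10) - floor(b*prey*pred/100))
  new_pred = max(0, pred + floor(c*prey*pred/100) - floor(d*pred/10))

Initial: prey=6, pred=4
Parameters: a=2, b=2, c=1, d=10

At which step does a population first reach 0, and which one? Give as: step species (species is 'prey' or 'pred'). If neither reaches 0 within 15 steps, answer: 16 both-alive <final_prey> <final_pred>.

Step 1: prey: 6+1-0=7; pred: 4+0-4=0
First extinction: pred at step 1

Answer: 1 pred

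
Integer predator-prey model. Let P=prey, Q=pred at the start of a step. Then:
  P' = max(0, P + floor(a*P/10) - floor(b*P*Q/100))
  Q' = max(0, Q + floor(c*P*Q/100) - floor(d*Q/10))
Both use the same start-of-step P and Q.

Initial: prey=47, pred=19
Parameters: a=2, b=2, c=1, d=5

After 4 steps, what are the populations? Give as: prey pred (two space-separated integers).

Step 1: prey: 47+9-17=39; pred: 19+8-9=18
Step 2: prey: 39+7-14=32; pred: 18+7-9=16
Step 3: prey: 32+6-10=28; pred: 16+5-8=13
Step 4: prey: 28+5-7=26; pred: 13+3-6=10

Answer: 26 10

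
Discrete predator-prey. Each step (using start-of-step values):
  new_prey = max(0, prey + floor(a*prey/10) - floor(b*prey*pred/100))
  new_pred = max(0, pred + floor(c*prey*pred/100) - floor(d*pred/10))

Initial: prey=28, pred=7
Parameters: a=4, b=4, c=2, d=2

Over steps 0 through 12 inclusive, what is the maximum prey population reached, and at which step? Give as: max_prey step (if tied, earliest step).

Answer: 33 2

Derivation:
Step 1: prey: 28+11-7=32; pred: 7+3-1=9
Step 2: prey: 32+12-11=33; pred: 9+5-1=13
Step 3: prey: 33+13-17=29; pred: 13+8-2=19
Step 4: prey: 29+11-22=18; pred: 19+11-3=27
Step 5: prey: 18+7-19=6; pred: 27+9-5=31
Step 6: prey: 6+2-7=1; pred: 31+3-6=28
Step 7: prey: 1+0-1=0; pred: 28+0-5=23
Step 8: prey: 0+0-0=0; pred: 23+0-4=19
Step 9: prey: 0+0-0=0; pred: 19+0-3=16
Step 10: prey: 0+0-0=0; pred: 16+0-3=13
Step 11: prey: 0+0-0=0; pred: 13+0-2=11
Step 12: prey: 0+0-0=0; pred: 11+0-2=9
Max prey = 33 at step 2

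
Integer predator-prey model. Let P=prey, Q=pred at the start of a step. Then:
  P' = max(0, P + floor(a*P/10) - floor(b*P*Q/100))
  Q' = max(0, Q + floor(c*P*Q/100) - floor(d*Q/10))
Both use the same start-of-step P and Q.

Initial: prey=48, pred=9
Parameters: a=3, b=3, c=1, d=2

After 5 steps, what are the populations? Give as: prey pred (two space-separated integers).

Step 1: prey: 48+14-12=50; pred: 9+4-1=12
Step 2: prey: 50+15-18=47; pred: 12+6-2=16
Step 3: prey: 47+14-22=39; pred: 16+7-3=20
Step 4: prey: 39+11-23=27; pred: 20+7-4=23
Step 5: prey: 27+8-18=17; pred: 23+6-4=25

Answer: 17 25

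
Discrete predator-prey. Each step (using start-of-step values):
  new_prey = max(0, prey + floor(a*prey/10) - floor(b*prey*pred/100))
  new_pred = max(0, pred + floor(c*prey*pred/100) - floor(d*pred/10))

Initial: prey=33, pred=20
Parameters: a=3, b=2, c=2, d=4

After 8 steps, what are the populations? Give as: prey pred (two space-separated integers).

Step 1: prey: 33+9-13=29; pred: 20+13-8=25
Step 2: prey: 29+8-14=23; pred: 25+14-10=29
Step 3: prey: 23+6-13=16; pred: 29+13-11=31
Step 4: prey: 16+4-9=11; pred: 31+9-12=28
Step 5: prey: 11+3-6=8; pred: 28+6-11=23
Step 6: prey: 8+2-3=7; pred: 23+3-9=17
Step 7: prey: 7+2-2=7; pred: 17+2-6=13
Step 8: prey: 7+2-1=8; pred: 13+1-5=9

Answer: 8 9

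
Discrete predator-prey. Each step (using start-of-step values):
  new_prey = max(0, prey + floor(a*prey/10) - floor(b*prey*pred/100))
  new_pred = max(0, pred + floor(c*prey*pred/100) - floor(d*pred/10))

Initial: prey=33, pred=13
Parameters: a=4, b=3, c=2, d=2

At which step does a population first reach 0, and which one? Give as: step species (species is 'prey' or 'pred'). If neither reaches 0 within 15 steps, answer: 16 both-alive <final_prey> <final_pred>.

Answer: 5 prey

Derivation:
Step 1: prey: 33+13-12=34; pred: 13+8-2=19
Step 2: prey: 34+13-19=28; pred: 19+12-3=28
Step 3: prey: 28+11-23=16; pred: 28+15-5=38
Step 4: prey: 16+6-18=4; pred: 38+12-7=43
Step 5: prey: 4+1-5=0; pred: 43+3-8=38
First extinction: prey at step 5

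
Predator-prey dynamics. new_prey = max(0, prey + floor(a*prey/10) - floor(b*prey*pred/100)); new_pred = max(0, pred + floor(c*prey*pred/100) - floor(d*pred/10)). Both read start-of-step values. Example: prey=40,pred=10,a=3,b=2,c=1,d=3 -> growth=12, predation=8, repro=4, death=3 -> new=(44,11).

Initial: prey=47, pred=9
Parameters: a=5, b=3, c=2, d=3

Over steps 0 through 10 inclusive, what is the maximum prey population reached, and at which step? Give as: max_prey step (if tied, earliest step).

Step 1: prey: 47+23-12=58; pred: 9+8-2=15
Step 2: prey: 58+29-26=61; pred: 15+17-4=28
Step 3: prey: 61+30-51=40; pred: 28+34-8=54
Step 4: prey: 40+20-64=0; pred: 54+43-16=81
Step 5: prey: 0+0-0=0; pred: 81+0-24=57
Step 6: prey: 0+0-0=0; pred: 57+0-17=40
Step 7: prey: 0+0-0=0; pred: 40+0-12=28
Step 8: prey: 0+0-0=0; pred: 28+0-8=20
Step 9: prey: 0+0-0=0; pred: 20+0-6=14
Step 10: prey: 0+0-0=0; pred: 14+0-4=10
Max prey = 61 at step 2

Answer: 61 2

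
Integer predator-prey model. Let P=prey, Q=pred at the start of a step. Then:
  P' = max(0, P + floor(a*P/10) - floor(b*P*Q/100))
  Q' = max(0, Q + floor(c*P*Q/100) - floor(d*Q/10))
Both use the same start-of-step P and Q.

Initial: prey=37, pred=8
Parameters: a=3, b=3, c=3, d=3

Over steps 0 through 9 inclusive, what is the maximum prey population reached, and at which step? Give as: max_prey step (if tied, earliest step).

Step 1: prey: 37+11-8=40; pred: 8+8-2=14
Step 2: prey: 40+12-16=36; pred: 14+16-4=26
Step 3: prey: 36+10-28=18; pred: 26+28-7=47
Step 4: prey: 18+5-25=0; pred: 47+25-14=58
Step 5: prey: 0+0-0=0; pred: 58+0-17=41
Step 6: prey: 0+0-0=0; pred: 41+0-12=29
Step 7: prey: 0+0-0=0; pred: 29+0-8=21
Step 8: prey: 0+0-0=0; pred: 21+0-6=15
Step 9: prey: 0+0-0=0; pred: 15+0-4=11
Max prey = 40 at step 1

Answer: 40 1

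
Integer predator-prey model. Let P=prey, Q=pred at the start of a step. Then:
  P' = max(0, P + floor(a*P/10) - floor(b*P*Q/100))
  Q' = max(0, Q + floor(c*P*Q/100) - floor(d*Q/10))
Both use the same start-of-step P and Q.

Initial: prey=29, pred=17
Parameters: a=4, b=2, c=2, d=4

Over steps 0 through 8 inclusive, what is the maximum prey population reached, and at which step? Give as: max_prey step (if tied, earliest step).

Answer: 31 1

Derivation:
Step 1: prey: 29+11-9=31; pred: 17+9-6=20
Step 2: prey: 31+12-12=31; pred: 20+12-8=24
Step 3: prey: 31+12-14=29; pred: 24+14-9=29
Step 4: prey: 29+11-16=24; pred: 29+16-11=34
Step 5: prey: 24+9-16=17; pred: 34+16-13=37
Step 6: prey: 17+6-12=11; pred: 37+12-14=35
Step 7: prey: 11+4-7=8; pred: 35+7-14=28
Step 8: prey: 8+3-4=7; pred: 28+4-11=21
Max prey = 31 at step 1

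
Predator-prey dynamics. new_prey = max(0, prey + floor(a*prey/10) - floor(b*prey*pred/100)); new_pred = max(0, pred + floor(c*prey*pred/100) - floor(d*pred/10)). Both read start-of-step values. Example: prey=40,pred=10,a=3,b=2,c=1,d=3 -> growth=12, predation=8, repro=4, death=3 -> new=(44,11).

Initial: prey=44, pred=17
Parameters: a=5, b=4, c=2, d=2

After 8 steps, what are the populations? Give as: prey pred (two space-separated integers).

Answer: 0 16

Derivation:
Step 1: prey: 44+22-29=37; pred: 17+14-3=28
Step 2: prey: 37+18-41=14; pred: 28+20-5=43
Step 3: prey: 14+7-24=0; pred: 43+12-8=47
Step 4: prey: 0+0-0=0; pred: 47+0-9=38
Step 5: prey: 0+0-0=0; pred: 38+0-7=31
Step 6: prey: 0+0-0=0; pred: 31+0-6=25
Step 7: prey: 0+0-0=0; pred: 25+0-5=20
Step 8: prey: 0+0-0=0; pred: 20+0-4=16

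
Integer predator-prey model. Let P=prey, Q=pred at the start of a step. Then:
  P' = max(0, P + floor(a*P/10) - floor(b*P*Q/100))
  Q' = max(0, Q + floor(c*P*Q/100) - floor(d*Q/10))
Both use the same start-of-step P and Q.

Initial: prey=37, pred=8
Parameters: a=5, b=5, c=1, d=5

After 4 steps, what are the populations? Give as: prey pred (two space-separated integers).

Answer: 76 6

Derivation:
Step 1: prey: 37+18-14=41; pred: 8+2-4=6
Step 2: prey: 41+20-12=49; pred: 6+2-3=5
Step 3: prey: 49+24-12=61; pred: 5+2-2=5
Step 4: prey: 61+30-15=76; pred: 5+3-2=6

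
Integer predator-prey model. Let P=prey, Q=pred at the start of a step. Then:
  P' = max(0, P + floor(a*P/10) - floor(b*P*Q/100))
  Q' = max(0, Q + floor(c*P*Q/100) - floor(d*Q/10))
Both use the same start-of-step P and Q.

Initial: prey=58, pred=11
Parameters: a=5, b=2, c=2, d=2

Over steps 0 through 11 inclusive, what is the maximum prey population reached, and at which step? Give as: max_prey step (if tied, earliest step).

Answer: 81 2

Derivation:
Step 1: prey: 58+29-12=75; pred: 11+12-2=21
Step 2: prey: 75+37-31=81; pred: 21+31-4=48
Step 3: prey: 81+40-77=44; pred: 48+77-9=116
Step 4: prey: 44+22-102=0; pred: 116+102-23=195
Step 5: prey: 0+0-0=0; pred: 195+0-39=156
Step 6: prey: 0+0-0=0; pred: 156+0-31=125
Step 7: prey: 0+0-0=0; pred: 125+0-25=100
Step 8: prey: 0+0-0=0; pred: 100+0-20=80
Step 9: prey: 0+0-0=0; pred: 80+0-16=64
Step 10: prey: 0+0-0=0; pred: 64+0-12=52
Step 11: prey: 0+0-0=0; pred: 52+0-10=42
Max prey = 81 at step 2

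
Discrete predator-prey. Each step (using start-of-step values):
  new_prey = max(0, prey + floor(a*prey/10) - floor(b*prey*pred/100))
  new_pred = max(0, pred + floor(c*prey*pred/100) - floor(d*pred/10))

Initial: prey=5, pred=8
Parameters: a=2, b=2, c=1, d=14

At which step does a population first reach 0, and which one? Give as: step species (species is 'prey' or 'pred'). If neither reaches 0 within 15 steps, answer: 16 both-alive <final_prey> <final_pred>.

Answer: 1 pred

Derivation:
Step 1: prey: 5+1-0=6; pred: 8+0-11=0
First extinction: pred at step 1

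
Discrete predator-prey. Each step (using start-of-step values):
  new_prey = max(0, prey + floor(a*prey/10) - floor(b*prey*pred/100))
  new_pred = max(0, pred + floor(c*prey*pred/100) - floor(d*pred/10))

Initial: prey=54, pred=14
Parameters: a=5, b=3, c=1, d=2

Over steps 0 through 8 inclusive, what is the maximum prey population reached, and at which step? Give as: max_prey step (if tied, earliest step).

Step 1: prey: 54+27-22=59; pred: 14+7-2=19
Step 2: prey: 59+29-33=55; pred: 19+11-3=27
Step 3: prey: 55+27-44=38; pred: 27+14-5=36
Step 4: prey: 38+19-41=16; pred: 36+13-7=42
Step 5: prey: 16+8-20=4; pred: 42+6-8=40
Step 6: prey: 4+2-4=2; pred: 40+1-8=33
Step 7: prey: 2+1-1=2; pred: 33+0-6=27
Step 8: prey: 2+1-1=2; pred: 27+0-5=22
Max prey = 59 at step 1

Answer: 59 1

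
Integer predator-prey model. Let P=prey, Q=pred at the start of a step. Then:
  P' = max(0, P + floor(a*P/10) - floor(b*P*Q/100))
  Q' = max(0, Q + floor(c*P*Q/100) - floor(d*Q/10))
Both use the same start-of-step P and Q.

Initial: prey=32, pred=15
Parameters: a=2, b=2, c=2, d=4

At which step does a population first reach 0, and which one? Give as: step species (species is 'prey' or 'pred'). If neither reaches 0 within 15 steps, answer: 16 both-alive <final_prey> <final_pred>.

Step 1: prey: 32+6-9=29; pred: 15+9-6=18
Step 2: prey: 29+5-10=24; pred: 18+10-7=21
Step 3: prey: 24+4-10=18; pred: 21+10-8=23
Step 4: prey: 18+3-8=13; pred: 23+8-9=22
Step 5: prey: 13+2-5=10; pred: 22+5-8=19
Step 6: prey: 10+2-3=9; pred: 19+3-7=15
Step 7: prey: 9+1-2=8; pred: 15+2-6=11
Step 8: prey: 8+1-1=8; pred: 11+1-4=8
Step 9: prey: 8+1-1=8; pred: 8+1-3=6
Step 10: prey: 8+1-0=9; pred: 6+0-2=4
Step 11: prey: 9+1-0=10; pred: 4+0-1=3
Step 12: prey: 10+2-0=12; pred: 3+0-1=2
Step 13: prey: 12+2-0=14; pred: 2+0-0=2
Step 14: prey: 14+2-0=16; pred: 2+0-0=2
Step 15: prey: 16+3-0=19; pred: 2+0-0=2
No extinction within 15 steps

Answer: 16 both-alive 19 2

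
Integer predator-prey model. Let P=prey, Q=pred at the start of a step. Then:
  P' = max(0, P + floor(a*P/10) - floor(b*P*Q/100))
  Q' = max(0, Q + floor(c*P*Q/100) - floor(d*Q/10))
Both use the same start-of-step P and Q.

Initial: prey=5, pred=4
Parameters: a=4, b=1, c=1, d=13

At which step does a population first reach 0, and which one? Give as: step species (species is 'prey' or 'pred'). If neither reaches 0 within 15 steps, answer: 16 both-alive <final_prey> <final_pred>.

Step 1: prey: 5+2-0=7; pred: 4+0-5=0
First extinction: pred at step 1

Answer: 1 pred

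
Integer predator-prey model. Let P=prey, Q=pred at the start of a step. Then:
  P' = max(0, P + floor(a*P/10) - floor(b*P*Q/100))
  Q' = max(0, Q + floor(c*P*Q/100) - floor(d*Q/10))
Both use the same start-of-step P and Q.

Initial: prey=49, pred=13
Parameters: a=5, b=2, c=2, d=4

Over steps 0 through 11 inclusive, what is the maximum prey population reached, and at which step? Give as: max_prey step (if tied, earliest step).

Answer: 67 2

Derivation:
Step 1: prey: 49+24-12=61; pred: 13+12-5=20
Step 2: prey: 61+30-24=67; pred: 20+24-8=36
Step 3: prey: 67+33-48=52; pred: 36+48-14=70
Step 4: prey: 52+26-72=6; pred: 70+72-28=114
Step 5: prey: 6+3-13=0; pred: 114+13-45=82
Step 6: prey: 0+0-0=0; pred: 82+0-32=50
Step 7: prey: 0+0-0=0; pred: 50+0-20=30
Step 8: prey: 0+0-0=0; pred: 30+0-12=18
Step 9: prey: 0+0-0=0; pred: 18+0-7=11
Step 10: prey: 0+0-0=0; pred: 11+0-4=7
Step 11: prey: 0+0-0=0; pred: 7+0-2=5
Max prey = 67 at step 2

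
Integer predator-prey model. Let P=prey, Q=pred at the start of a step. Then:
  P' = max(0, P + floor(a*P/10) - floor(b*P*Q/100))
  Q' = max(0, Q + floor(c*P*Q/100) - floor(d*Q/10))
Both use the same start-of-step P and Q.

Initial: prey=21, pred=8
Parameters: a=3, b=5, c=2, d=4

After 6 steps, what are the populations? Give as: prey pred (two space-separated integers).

Answer: 14 6

Derivation:
Step 1: prey: 21+6-8=19; pred: 8+3-3=8
Step 2: prey: 19+5-7=17; pred: 8+3-3=8
Step 3: prey: 17+5-6=16; pred: 8+2-3=7
Step 4: prey: 16+4-5=15; pred: 7+2-2=7
Step 5: prey: 15+4-5=14; pred: 7+2-2=7
Step 6: prey: 14+4-4=14; pred: 7+1-2=6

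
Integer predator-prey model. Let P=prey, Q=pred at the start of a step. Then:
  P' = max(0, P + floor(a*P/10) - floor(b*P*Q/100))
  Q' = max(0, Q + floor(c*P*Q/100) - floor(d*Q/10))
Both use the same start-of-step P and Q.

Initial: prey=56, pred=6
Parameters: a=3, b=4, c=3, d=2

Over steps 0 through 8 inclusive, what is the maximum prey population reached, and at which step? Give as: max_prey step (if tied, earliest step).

Step 1: prey: 56+16-13=59; pred: 6+10-1=15
Step 2: prey: 59+17-35=41; pred: 15+26-3=38
Step 3: prey: 41+12-62=0; pred: 38+46-7=77
Step 4: prey: 0+0-0=0; pred: 77+0-15=62
Step 5: prey: 0+0-0=0; pred: 62+0-12=50
Step 6: prey: 0+0-0=0; pred: 50+0-10=40
Step 7: prey: 0+0-0=0; pred: 40+0-8=32
Step 8: prey: 0+0-0=0; pred: 32+0-6=26
Max prey = 59 at step 1

Answer: 59 1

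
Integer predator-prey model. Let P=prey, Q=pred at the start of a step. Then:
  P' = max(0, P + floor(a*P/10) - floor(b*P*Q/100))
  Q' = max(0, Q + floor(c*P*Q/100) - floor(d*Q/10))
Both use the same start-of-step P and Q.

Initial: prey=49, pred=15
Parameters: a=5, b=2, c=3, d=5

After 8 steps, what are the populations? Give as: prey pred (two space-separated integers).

Answer: 0 7

Derivation:
Step 1: prey: 49+24-14=59; pred: 15+22-7=30
Step 2: prey: 59+29-35=53; pred: 30+53-15=68
Step 3: prey: 53+26-72=7; pred: 68+108-34=142
Step 4: prey: 7+3-19=0; pred: 142+29-71=100
Step 5: prey: 0+0-0=0; pred: 100+0-50=50
Step 6: prey: 0+0-0=0; pred: 50+0-25=25
Step 7: prey: 0+0-0=0; pred: 25+0-12=13
Step 8: prey: 0+0-0=0; pred: 13+0-6=7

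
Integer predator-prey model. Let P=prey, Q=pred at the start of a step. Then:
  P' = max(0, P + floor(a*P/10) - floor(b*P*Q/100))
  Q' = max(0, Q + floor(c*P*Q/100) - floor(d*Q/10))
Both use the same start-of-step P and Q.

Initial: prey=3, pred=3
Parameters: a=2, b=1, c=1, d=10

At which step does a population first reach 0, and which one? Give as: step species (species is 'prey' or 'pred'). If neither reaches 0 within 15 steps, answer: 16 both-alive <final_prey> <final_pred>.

Answer: 1 pred

Derivation:
Step 1: prey: 3+0-0=3; pred: 3+0-3=0
First extinction: pred at step 1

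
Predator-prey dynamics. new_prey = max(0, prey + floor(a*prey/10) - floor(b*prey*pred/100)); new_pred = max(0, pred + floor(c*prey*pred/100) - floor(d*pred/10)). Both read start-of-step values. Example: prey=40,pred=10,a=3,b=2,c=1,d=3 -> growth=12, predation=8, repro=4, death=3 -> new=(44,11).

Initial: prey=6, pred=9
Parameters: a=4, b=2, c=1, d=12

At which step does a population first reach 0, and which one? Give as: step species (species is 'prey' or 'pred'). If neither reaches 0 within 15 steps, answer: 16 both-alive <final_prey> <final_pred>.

Answer: 1 pred

Derivation:
Step 1: prey: 6+2-1=7; pred: 9+0-10=0
First extinction: pred at step 1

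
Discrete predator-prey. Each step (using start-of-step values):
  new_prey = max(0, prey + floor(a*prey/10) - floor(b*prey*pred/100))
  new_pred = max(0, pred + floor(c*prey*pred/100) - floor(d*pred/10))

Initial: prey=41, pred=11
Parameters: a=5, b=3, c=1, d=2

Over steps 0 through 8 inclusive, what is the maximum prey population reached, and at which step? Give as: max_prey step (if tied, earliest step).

Step 1: prey: 41+20-13=48; pred: 11+4-2=13
Step 2: prey: 48+24-18=54; pred: 13+6-2=17
Step 3: prey: 54+27-27=54; pred: 17+9-3=23
Step 4: prey: 54+27-37=44; pred: 23+12-4=31
Step 5: prey: 44+22-40=26; pred: 31+13-6=38
Step 6: prey: 26+13-29=10; pred: 38+9-7=40
Step 7: prey: 10+5-12=3; pred: 40+4-8=36
Step 8: prey: 3+1-3=1; pred: 36+1-7=30
Max prey = 54 at step 2

Answer: 54 2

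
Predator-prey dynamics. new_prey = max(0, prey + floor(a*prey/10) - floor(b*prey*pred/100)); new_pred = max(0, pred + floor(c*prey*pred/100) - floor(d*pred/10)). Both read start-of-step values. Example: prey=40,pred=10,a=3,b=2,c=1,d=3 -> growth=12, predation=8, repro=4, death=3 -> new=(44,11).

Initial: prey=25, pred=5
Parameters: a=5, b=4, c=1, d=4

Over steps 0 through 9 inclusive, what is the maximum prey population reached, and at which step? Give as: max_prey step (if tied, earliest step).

Step 1: prey: 25+12-5=32; pred: 5+1-2=4
Step 2: prey: 32+16-5=43; pred: 4+1-1=4
Step 3: prey: 43+21-6=58; pred: 4+1-1=4
Step 4: prey: 58+29-9=78; pred: 4+2-1=5
Step 5: prey: 78+39-15=102; pred: 5+3-2=6
Step 6: prey: 102+51-24=129; pred: 6+6-2=10
Step 7: prey: 129+64-51=142; pred: 10+12-4=18
Step 8: prey: 142+71-102=111; pred: 18+25-7=36
Step 9: prey: 111+55-159=7; pred: 36+39-14=61
Max prey = 142 at step 7

Answer: 142 7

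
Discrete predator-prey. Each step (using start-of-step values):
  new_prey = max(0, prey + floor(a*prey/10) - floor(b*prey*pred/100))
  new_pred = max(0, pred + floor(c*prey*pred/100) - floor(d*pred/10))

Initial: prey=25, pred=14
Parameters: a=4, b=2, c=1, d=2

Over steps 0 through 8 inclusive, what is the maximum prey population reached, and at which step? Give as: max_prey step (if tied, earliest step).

Step 1: prey: 25+10-7=28; pred: 14+3-2=15
Step 2: prey: 28+11-8=31; pred: 15+4-3=16
Step 3: prey: 31+12-9=34; pred: 16+4-3=17
Step 4: prey: 34+13-11=36; pred: 17+5-3=19
Step 5: prey: 36+14-13=37; pred: 19+6-3=22
Step 6: prey: 37+14-16=35; pred: 22+8-4=26
Step 7: prey: 35+14-18=31; pred: 26+9-5=30
Step 8: prey: 31+12-18=25; pred: 30+9-6=33
Max prey = 37 at step 5

Answer: 37 5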